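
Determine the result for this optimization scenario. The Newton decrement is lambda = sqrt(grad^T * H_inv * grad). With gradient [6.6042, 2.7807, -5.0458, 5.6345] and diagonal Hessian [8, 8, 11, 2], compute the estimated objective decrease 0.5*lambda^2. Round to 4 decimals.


Step 1: H is diagonal, so H^(-1) * g = [0.8255, 0.3476, -0.4587, 2.8173].
Step 2: g^T H^(-1) g = sum_i g_i^2 / H_ii
  = (6.6042)^2/8 + (2.7807)^2/8 + (-5.0458)^2/11 + (5.6345)^2/2
  = 5.4519 + 0.9665 + 2.3146 + 15.8738 = 24.6068
Step 3: Objective decrease = 0.5 * g^T H^(-1) g = 12.3034


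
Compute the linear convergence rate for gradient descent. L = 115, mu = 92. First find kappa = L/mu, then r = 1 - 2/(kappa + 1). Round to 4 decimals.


Step 1: Compute the condition number.
kappa = L/mu = 115/92 = 1.25
Step 2: Compute the convergence rate.
r = 1 - 2/(kappa + 1) = 1 - 2*mu/(L + mu) = (L - mu)/(L + mu) = 23/207 = 0.1111


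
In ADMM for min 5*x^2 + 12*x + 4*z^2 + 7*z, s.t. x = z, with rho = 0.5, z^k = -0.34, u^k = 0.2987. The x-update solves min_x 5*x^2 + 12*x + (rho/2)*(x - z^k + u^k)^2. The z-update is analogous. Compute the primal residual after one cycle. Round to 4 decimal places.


ADMM iteration with rho = 0.5, z^k = -0.34, u^k = 0.2987
Step 1: x-update.
Minimize 5*x^2 + 12*x + (0.5/2)*(x + 0.34 + 0.2987)^2
FOC: (2*5 + 0.5)*x = -12 + 0.5*(-0.34 - 0.2987)
x^{k+1} = -1.1733
Step 2: z-update.
Minimize 4*z^2 + 7*z + (0.5/2)*(-1.1733 - z + 0.2987)^2
FOC: (2*4 + 0.5)*z = -7 + 0.5*(-1.1733 + 0.2987)
z^{k+1} = -0.875
Step 3: u-update.
u^{k+1} = 0.2987 - 1.1733 + 0.875 = 0.0004
Step 4: Primal residual = |-1.1733 + 0.875| = 0.2983


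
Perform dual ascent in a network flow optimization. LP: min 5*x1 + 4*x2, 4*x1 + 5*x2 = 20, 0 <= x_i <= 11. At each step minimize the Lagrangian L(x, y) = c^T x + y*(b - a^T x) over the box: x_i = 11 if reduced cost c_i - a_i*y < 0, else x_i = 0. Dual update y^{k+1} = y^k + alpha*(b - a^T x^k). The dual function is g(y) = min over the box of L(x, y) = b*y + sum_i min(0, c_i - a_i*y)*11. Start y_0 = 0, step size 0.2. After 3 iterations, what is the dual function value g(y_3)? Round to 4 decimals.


Dual ascent for LP: min 5*x1 + 4*x2, 4*x1 + 5*x2 = 20, 0 <= x_i <= 11
Step 1: y^k = 0.0, reduced costs: (5.0, 4.0)
  x^k = (0.0, 0.0), subgradient = b - a^T x = 20.0
  y^{k+1} = 0.0 + 0.2*20.0 = 4.0
Step 2: y^k = 4.0, reduced costs: (-11.0, -16.0)
  x^k = (11.0, 11.0), subgradient = b - a^T x = -79.0
  y^{k+1} = 4.0 + 0.2*-79.0 = -11.8
Step 3: y^k = -11.8, reduced costs: (52.2, 63.0)
  x^k = (0.0, 0.0), subgradient = b - a^T x = 20.0
  y^{k+1} = -11.8 + 0.2*20.0 = -7.8
Dual objective at y_3 = -7.8: reduced costs (36.2, 43.0), box minimizer x = (0.0, 0.0)
g(y_3) = b*y + (c1 - a1*y)*x1 + (c2 - a2*y)*x2 = 20*(-7.8) + 36.2*0.0 + 43.0*0.0 = -156.0 + 0.0 + 0.0 = -156.0


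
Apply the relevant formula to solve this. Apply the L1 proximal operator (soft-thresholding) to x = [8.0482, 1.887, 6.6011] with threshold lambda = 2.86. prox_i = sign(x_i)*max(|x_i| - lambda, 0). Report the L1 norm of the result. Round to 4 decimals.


Soft-thresholding with lambda = 2.86:
prox(8.0482) = sign(8.0482)*max(|8.0482| - 2.86, 0) = 5.1882
prox(1.887) = sign(1.887)*max(|1.887| - 2.86, 0) = 0.0
prox(6.6011) = sign(6.6011)*max(|6.6011| - 2.86, 0) = 3.7411
prox(x) = [5.1882, 0.0, 3.7411]
||prox(x)||_1 = 5.1882 + 0.0 + 3.7411 = 8.9293


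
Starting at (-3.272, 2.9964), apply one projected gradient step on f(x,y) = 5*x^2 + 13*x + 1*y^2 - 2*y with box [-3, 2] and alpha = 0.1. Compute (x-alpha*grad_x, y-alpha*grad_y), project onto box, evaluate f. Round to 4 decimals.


Step 1: Compute gradient at (-3.272, 2.9964).
grad_x = 2*5*-3.272 + 13 = -19.72
grad_y = 2*1*2.9964 - 2 = 3.9928
Step 2: Gradient step.
x_raw = -3.272 - 0.1*-19.72 = -1.3
y_raw = 2.9964 - 0.1*3.9928 = 2.5971
Step 3: Project onto [-3, 2].
x_proj = clip(-1.3) = -1.3
y_proj = clip(2.5971) = 2.0
Step 4: Evaluate f.
f(-1.3, 2.0) = -8.45


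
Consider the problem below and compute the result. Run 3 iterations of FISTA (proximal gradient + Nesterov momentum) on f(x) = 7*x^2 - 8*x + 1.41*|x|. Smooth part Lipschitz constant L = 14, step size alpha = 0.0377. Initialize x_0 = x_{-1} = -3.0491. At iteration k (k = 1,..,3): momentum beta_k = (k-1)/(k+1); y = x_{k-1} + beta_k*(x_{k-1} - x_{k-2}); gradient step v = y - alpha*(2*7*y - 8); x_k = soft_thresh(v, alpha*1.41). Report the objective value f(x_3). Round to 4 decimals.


FISTA on f(x) = 7*x^2 - 8*x + 1.41*|x|
L = 14, alpha = 0.0377
Iteration 1: beta = 0.0, y = -3.0491 + 0.0*(-3.0491 + 3.0491) = -3.0491
  grad(y) = -50.6874, v = y - alpha*grad = -1.1382
  prox(v) = soft_thresh(-1.1382, 0.0532) = -1.085
Iteration 2: beta = 0.3333, y = -1.085 + 0.3333*(-1.085 + 3.0491) = -0.4303
  grad(y) = -14.0247, v = y - alpha*grad = 0.0984
  prox(v) = soft_thresh(0.0984, 0.0532) = 0.0452
Iteration 3: beta = 0.5, y = 0.0452 + 0.5*(0.0452 + 1.085) = 0.6104
  grad(y) = 0.5452, v = y - alpha*grad = 0.5898
  prox(v) = soft_thresh(0.5898, 0.0532) = 0.5367
f(x_3) = 7*0.5367^2 - 8*0.5367 + 1.41*|0.5367| = -1.5206


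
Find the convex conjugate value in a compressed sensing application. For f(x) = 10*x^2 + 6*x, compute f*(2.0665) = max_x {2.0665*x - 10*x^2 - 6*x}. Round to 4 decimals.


f*(y) = sup_x {y*x - a*x^2 - b*x} = sup_x {(y-b)*x - a*x^2}
FOC: (y - b) - 2a*x = 0 => x* = (y - b)/(2a)
x* = (2.0665 - 6)/(2*10) = -0.1967
f*(2.0665) = (y-b)^2/(4a) = (2.0665 - 6)^2/(4*10)
= 15.4724/40 = 0.3868


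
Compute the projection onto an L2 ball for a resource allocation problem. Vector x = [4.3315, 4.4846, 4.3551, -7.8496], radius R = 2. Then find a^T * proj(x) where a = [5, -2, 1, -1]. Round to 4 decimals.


Step 1: Compute ||x|| (intermediates to 6 decimals).
||x|| = sqrt(4.3315^2 + 4.4846^2 + 4.3551^2 + (-7.8496)^2) = 10.929622
Step 2: Project.
Since ||x|| > R, scale = R/||x|| = 2/10.929622 = 0.182989, proj(x) = scale * x
proj(x) = [0.792617, 0.820632, 0.796935, -1.43639]
Step 3: Dot product.
a^T * proj(x) = 5*0.792617 - 2*0.820632 + 1*0.796935 - 1*(-1.43639) = 4.5551


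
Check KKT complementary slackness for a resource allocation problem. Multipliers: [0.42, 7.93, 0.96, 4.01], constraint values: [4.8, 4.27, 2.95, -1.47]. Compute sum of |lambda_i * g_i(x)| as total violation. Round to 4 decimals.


KKT complementary slackness check:
lambda_1 * g_1 = 0.42 * 4.8 = 2.016
lambda_2 * g_2 = 7.93 * 4.27 = 33.8611
lambda_3 * g_3 = 0.96 * 2.95 = 2.832
lambda_4 * g_4 = 4.01 * -1.47 = -5.8947
Total violation = 2.016 + 33.8611 + 2.832 + 5.8947 = 44.6038


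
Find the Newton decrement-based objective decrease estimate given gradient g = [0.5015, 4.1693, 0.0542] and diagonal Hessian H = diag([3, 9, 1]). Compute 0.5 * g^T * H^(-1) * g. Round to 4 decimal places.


Step 1: H is diagonal, so H^(-1) * g = [0.1672, 0.4633, 0.0542].
Step 2: g^T H^(-1) g = sum_i g_i^2 / H_ii
  = (0.5015)^2/3 + (4.1693)^2/9 + (0.0542)^2/1
  = 0.0838 + 1.9315 + 0.0029 = 2.0182
Step 3: Objective decrease = 0.5 * g^T H^(-1) g = 1.0091


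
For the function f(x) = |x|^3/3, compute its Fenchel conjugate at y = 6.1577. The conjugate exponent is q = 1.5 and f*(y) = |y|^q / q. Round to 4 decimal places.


The conjugate exponent q satisfies 1/p + 1/q = 1.
p = 3, so q = 3/(3 - 1) = 1.5
|y|^q = 6.1577^1.5 = 15.2802
f*(6.1577) = 15.2802 / 1.5 = 10.1868


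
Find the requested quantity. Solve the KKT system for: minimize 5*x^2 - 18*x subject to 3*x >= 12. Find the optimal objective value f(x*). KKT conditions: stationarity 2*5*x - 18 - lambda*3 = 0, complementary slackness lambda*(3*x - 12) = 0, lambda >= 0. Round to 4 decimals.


Step 1: Try lambda = 0 (constraint inactive).
x_unc = 18/(2*5) = 1.8
Check: 3*1.8 = 5.4 < 12 -- violated!
Step 2: Constraint must be active: 3*x = 12
x* = 12/3 = 4.0
lambda = (2*5*4.0 - 18)/3 = 7.3333
Step 3: Compute optimal value.
f(x*) = 5*4.0^2 - 18*4.0 = 8.0


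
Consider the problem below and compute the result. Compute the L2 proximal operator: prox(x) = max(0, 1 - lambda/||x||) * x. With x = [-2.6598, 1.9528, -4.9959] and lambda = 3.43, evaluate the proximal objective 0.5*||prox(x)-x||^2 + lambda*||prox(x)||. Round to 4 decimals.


Step 1: Compute ||x||.
||x|| = 5.9872
Step 2: Compute scaling factor.
scale = max(0, 1 - 3.43/5.9872) = 0.4271
Step 3: prox(x) = [-1.136, 0.8341, -2.1338]
||prox(x)|| = 2.5572
Step 4: Proximal objective.
0.5*||prox-x||^2 = 5.8825
lambda*||prox|| = 8.7712
Total = 14.6538


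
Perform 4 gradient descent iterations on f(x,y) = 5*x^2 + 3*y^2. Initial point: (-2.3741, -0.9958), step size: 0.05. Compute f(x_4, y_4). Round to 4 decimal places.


Gradient descent on f(x,y) = 5*x^2 + 3*y^2.
Starting point: (-2.3741, -0.9958), alpha = 0.05
Step 1: grad_x = 2*5*-2.3741 = -23.741, grad_y = 2*3*-0.9958 = -5.9748
  x_1 = -2.3741 - 0.05*-23.741 = -1.1871
  y_1 = -0.9958 - 0.05*-5.9748 = -0.6971
Step 2: grad_x = 2*5*-1.1871 = -11.8705, grad_y = 2*3*-0.6971 = -4.1824
  x_2 = -1.1871 - 0.05*-11.8705 = -0.5935
  y_2 = -0.6971 - 0.05*-4.1824 = -0.4879
Step 3: grad_x = 2*5*-0.5935 = -5.9353, grad_y = 2*3*-0.4879 = -2.9277
  x_3 = -0.5935 - 0.05*-5.9353 = -0.2968
  y_3 = -0.4879 - 0.05*-2.9277 = -0.3416
Step 4: grad_x = 2*5*-0.2968 = -2.9676, grad_y = 2*3*-0.3416 = -2.0494
  x_4 = -0.2968 - 0.05*-2.9676 = -0.1484
  y_4 = -0.3416 - 0.05*-2.0494 = -0.2391
f(-0.1484, -0.2391) = 5*(-0.1484)^2 + 3*(-0.2391)^2 = 0.2816


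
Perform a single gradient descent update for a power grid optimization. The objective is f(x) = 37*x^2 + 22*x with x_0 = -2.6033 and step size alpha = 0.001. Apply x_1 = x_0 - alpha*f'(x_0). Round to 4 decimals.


We compute the gradient at x_0 and apply the update.
f'(x) = 74*x + 22
f'(-2.6033) = 74*-2.6033 + 22 = -170.6442
x_1 = -2.6033 - 0.001*-170.6442 = -2.4327


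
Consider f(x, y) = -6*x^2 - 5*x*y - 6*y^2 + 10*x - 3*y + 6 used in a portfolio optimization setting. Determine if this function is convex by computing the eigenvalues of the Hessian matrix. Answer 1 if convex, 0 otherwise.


The Hessian of f(x,y) = -6*x^2 - 5*x*y - 6*y^2 + 10*x - 3*y + 6 is:
H = [[-12, -5], [-5, -12]]
Trace = -12 - 12 = -24
Determinant = -12*-12 - (-5)^2 = 119
Discriminant = (-24)^2 - 4*119 = 100.0
Eigenvalues: lambda_1 = -17.0, lambda_2 = -7.0
The function is not convex.

0


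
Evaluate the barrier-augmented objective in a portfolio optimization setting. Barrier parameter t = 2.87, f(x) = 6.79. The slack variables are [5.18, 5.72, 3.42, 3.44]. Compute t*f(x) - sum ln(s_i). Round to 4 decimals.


Step 1: Compute log-barrier.
ln values: [1.6448, 1.744, 1.2296, 1.2355]
phi = -(1.6448 + 1.744 + 1.2296 + 1.2355) = -5.8539
Step 2: Compute augmented objective.
t*f(x) = 2.87*6.79 = 19.4873
Total = 19.4873 - 5.8539 = 13.6334


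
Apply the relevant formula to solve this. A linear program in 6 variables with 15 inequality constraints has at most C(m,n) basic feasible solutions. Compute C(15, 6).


Each vertex corresponds to some choice of n active constraints out of m, so the number of vertices is at most C(m, n) = m! / (n!(m-n)!).
m = 15, n = 6
Numerator: 15 * 14 * 13 * 12 * 11 * 10
Denominator: 6! = 720
C(15, 6) = 5005


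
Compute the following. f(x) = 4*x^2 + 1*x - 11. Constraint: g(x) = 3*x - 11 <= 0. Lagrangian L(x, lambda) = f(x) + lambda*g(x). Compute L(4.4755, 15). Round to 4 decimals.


Step 1: Evaluate f(x).
f(4.4755) = 4*4.4755^2 + 1*4.4755 - 11 = 73.5959
Step 2: Evaluate g(x).
g(4.4755) = 3*4.4755 - 11 = 2.4265
Step 3: Compute Lagrangian.
L = 73.5959 + 15*2.4265 = 109.9934


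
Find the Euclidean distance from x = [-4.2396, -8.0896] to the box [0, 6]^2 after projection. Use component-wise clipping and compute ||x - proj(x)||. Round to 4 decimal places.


Project each component onto [0, 6].
clip(-4.2396) = 0.0, clip(-8.0896) = 0.0
Projection = [0.0, 0.0]
Squared diffs: [17.9742, 65.4416]
Distance = sqrt(83.4158) = 9.1332


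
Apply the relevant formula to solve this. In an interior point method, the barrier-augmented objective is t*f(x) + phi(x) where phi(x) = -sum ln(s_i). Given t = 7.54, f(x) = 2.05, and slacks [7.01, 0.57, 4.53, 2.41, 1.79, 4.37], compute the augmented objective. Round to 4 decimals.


Step 1: Compute log-barrier.
ln values: [1.9473, -0.5621, 1.5107, 0.8796, 0.5822, 1.4748]
phi = -(1.9473 - 0.5621 + 1.5107 + 0.8796 + 0.5822 + 1.4748) = -5.8325
Step 2: Compute augmented objective.
t*f(x) = 7.54*2.05 = 15.457
Total = 15.457 - 5.8325 = 9.6245


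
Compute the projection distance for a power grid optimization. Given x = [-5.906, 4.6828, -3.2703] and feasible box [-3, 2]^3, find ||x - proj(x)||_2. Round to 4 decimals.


Project each component onto [-3, 2].
clip(-5.906) = -3.0, clip(4.6828) = 2.0, clip(-3.2703) = -3.0
Projection = [-3.0, 2.0, -3.0]
Squared diffs: [8.4448, 7.1974, 0.0731]
Distance = sqrt(15.7153) = 3.9643


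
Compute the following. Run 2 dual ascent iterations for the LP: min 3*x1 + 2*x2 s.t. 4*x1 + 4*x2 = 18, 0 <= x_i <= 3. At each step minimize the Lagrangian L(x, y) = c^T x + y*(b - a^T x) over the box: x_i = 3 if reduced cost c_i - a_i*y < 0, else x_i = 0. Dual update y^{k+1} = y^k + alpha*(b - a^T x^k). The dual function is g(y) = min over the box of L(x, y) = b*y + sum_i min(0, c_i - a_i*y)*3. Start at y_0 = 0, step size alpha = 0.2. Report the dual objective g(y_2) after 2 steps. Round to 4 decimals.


Dual ascent for LP: min 3*x1 + 2*x2, 4*x1 + 4*x2 = 18, 0 <= x_i <= 3
Step 1: y^k = 0.0, reduced costs: (3.0, 2.0)
  x^k = (0.0, 0.0), subgradient = b - a^T x = 18.0
  y^{k+1} = 0.0 + 0.2*18.0 = 3.6
Step 2: y^k = 3.6, reduced costs: (-11.4, -12.4)
  x^k = (3.0, 3.0), subgradient = b - a^T x = -6.0
  y^{k+1} = 3.6 + 0.2*-6.0 = 2.4
Dual objective at y_2 = 2.4: reduced costs (-6.6, -7.6), box minimizer x = (3.0, 3.0)
g(y_2) = b*y + (c1 - a1*y)*x1 + (c2 - a2*y)*x2 = 18*2.4 + (-6.6)*3.0 + (-7.6)*3.0 = 43.2 - 19.8 - 22.8 = 0.6


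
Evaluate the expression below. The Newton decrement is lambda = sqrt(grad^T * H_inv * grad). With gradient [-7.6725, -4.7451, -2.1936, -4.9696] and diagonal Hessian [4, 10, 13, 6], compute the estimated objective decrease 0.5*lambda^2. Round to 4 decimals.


Step 1: H is diagonal, so H^(-1) * g = [-1.9181, -0.4745, -0.1687, -0.8283].
Step 2: g^T H^(-1) g = sum_i g_i^2 / H_ii
  = (-7.6725)^2/4 + (-4.7451)^2/10 + (-2.1936)^2/13 + (-4.9696)^2/6
  = 14.7168 + 2.2516 + 0.3701 + 4.1162 = 21.4547
Step 3: Objective decrease = 0.5 * g^T H^(-1) g = 10.7274


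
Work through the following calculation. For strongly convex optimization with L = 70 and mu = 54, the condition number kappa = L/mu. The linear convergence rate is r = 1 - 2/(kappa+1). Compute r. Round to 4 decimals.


Step 1: Compute the condition number.
kappa = L/mu = 70/54 = 1.2963
Step 2: Compute the convergence rate.
r = 1 - 2/(kappa + 1) = 1 - 2*mu/(L + mu) = (L - mu)/(L + mu) = 16/124 = 0.129


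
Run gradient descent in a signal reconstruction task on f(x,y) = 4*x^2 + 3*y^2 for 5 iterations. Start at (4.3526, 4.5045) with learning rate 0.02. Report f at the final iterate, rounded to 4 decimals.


Gradient descent on f(x,y) = 4*x^2 + 3*y^2.
Starting point: (4.3526, 4.5045), alpha = 0.02
Step 1: grad_x = 2*4*4.3526 = 34.8208, grad_y = 2*3*4.5045 = 27.027
  x_1 = 4.3526 - 0.02*34.8208 = 3.6562
  y_1 = 4.5045 - 0.02*27.027 = 3.964
Step 2: grad_x = 2*4*3.6562 = 29.2495, grad_y = 2*3*3.964 = 23.7838
  x_2 = 3.6562 - 0.02*29.2495 = 3.0712
  y_2 = 3.964 - 0.02*23.7838 = 3.4883
Step 3: grad_x = 2*4*3.0712 = 24.5696, grad_y = 2*3*3.4883 = 20.9297
  x_3 = 3.0712 - 0.02*24.5696 = 2.5798
  y_3 = 3.4883 - 0.02*20.9297 = 3.0697
Step 4: grad_x = 2*4*2.5798 = 20.6384, grad_y = 2*3*3.0697 = 18.4181
  x_4 = 2.5798 - 0.02*20.6384 = 2.167
  y_4 = 3.0697 - 0.02*18.4181 = 2.7013
Step 5: grad_x = 2*4*2.167 = 17.3363, grad_y = 2*3*2.7013 = 16.208
  x_5 = 2.167 - 0.02*17.3363 = 1.8203
  y_5 = 2.7013 - 0.02*16.208 = 2.3772
f(1.8203, 2.3772) = 4*1.8203^2 + 3*2.3772^2 = 30.2069


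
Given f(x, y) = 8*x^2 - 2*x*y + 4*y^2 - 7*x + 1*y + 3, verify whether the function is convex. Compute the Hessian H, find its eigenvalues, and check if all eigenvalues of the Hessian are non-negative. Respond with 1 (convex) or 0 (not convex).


The Hessian of f(x,y) = 8*x^2 - 2*x*y + 4*y^2 - 7*x + 1*y + 3 is:
H = [[16, -2], [-2, 8]]
Trace = 16 + 8 = 24
Determinant = 16*8 - (-2)^2 = 124
Discriminant = (24)^2 - 4*124 = 80.0
Eigenvalues: lambda_1 = 7.5279, lambda_2 = 16.4721
The function is convex.

1


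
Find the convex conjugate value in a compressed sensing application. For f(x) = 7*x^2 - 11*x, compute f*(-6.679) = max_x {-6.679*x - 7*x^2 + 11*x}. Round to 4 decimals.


f*(y) = sup_x {y*x - a*x^2 - b*x} = sup_x {(y-b)*x - a*x^2}
FOC: (y - b) - 2a*x = 0 => x* = (y - b)/(2a)
x* = (-6.679 + 11)/(2*7) = 0.3086
f*(-6.679) = (y-b)^2/(4a) = (-6.679 + 11)^2/(4*7)
= 18.671/28 = 0.6668


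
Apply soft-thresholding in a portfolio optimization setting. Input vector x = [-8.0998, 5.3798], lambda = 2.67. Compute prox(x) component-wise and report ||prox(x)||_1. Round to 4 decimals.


Soft-thresholding with lambda = 2.67:
prox(-8.0998) = sign(-8.0998)*max(|-8.0998| - 2.67, 0) = -5.4298
prox(5.3798) = sign(5.3798)*max(|5.3798| - 2.67, 0) = 2.7098
prox(x) = [-5.4298, 2.7098]
||prox(x)||_1 = 5.4298 + 2.7098 = 8.1396


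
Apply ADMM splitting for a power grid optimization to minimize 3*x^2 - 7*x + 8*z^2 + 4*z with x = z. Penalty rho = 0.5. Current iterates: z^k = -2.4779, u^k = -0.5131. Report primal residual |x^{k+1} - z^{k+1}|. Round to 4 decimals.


ADMM iteration with rho = 0.5, z^k = -2.4779, u^k = -0.5131
Step 1: x-update.
Minimize 3*x^2 - 7*x + (0.5/2)*(x + 2.4779 - 0.5131)^2
FOC: (2*3 + 0.5)*x = 7 + 0.5*(-2.4779 + 0.5131)
x^{k+1} = 0.9258
Step 2: z-update.
Minimize 8*z^2 + 4*z + (0.5/2)*(0.9258 - z - 0.5131)^2
FOC: (2*8 + 0.5)*z = -4 + 0.5*(0.9258 - 0.5131)
z^{k+1} = -0.2299
Step 3: u-update.
u^{k+1} = -0.5131 + 0.9258 + 0.2299 = 0.6426
Step 4: Primal residual = |0.9258 + 0.2299| = 1.1557


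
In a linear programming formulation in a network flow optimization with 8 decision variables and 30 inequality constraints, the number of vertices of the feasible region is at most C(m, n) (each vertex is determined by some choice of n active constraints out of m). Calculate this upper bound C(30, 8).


Each vertex corresponds to some choice of n active constraints out of m, so the number of vertices is at most C(m, n) = m! / (n!(m-n)!).
m = 30, n = 8
Numerator: 30 * 29 * 28 * 27 * 26 * 25 * 24 * 23
Denominator: 8! = 40320
C(30, 8) = 5852925


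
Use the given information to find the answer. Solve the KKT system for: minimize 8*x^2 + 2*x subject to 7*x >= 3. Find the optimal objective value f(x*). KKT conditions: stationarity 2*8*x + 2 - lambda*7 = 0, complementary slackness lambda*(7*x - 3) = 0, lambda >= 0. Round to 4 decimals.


Step 1: Try lambda = 0 (constraint inactive).
x_unc = -2/(2*8) = -0.125
Check: 7*-0.125 = -0.875 < 3 -- violated!
Step 2: Constraint must be active: 7*x = 3
x* = 3/7 = 0.4286 (rounded; the exact value 3/7 is used below)
lambda = (2*8*(3/7) + 2)/7 = 1.2653
Step 3: Compute optimal value.
f(x*) = 8*(3/7)^2 + 2*(3/7) = 2.3265


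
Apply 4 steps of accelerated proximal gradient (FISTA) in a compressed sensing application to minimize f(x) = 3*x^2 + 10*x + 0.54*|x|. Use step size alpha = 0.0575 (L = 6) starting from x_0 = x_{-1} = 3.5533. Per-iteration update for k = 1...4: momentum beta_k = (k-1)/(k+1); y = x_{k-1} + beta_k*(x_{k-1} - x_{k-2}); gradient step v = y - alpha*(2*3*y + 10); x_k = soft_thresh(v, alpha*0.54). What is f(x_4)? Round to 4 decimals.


FISTA on f(x) = 3*x^2 + 10*x + 0.54*|x|
L = 6, alpha = 0.0575
Iteration 1: beta = 0.0, y = 3.5533 + 0.0*(3.5533 - 3.5533) = 3.5533
  grad(y) = 31.3198, v = y - alpha*grad = 1.7524
  prox(v) = soft_thresh(1.7524, 0.0311) = 1.7214
Iteration 2: beta = 0.3333, y = 1.7214 + 0.3333*(1.7214 - 3.5533) = 1.1107
  grad(y) = 16.6643, v = y - alpha*grad = 0.1525
  prox(v) = soft_thresh(0.1525, 0.0311) = 0.1215
Iteration 3: beta = 0.5, y = 0.1215 + 0.5*(0.1215 - 1.7214) = -0.6785
  grad(y) = 5.9291, v = y - alpha*grad = -1.0194
  prox(v) = soft_thresh(-1.0194, 0.0311) = -0.9884
Iteration 4: beta = 0.6, y = -0.9884 + 0.6*(-0.9884 - 0.1215) = -1.6542
  grad(y) = 0.0745, v = y - alpha*grad = -1.6585
  prox(v) = soft_thresh(-1.6585, 0.0311) = -1.6275
f(x_4) = 3*(-1.6275)^2 + 10*(-1.6275) + 0.54*|-1.6275| = -7.4499


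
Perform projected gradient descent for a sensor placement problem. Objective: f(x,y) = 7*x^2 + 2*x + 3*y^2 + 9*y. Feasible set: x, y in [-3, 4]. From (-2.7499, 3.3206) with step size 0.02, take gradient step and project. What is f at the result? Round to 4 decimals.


Step 1: Compute gradient at (-2.7499, 3.3206).
grad_x = 2*7*-2.7499 + 2 = -36.4986
grad_y = 2*3*3.3206 + 9 = 28.9236
Step 2: Gradient step.
x_raw = -2.7499 - 0.02*-36.4986 = -2.0199
y_raw = 3.3206 - 0.02*28.9236 = 2.7421
Step 3: Project onto [-3, 4].
x_proj = clip(-2.0199) = -2.0199
y_proj = clip(2.7421) = 2.7421
Step 4: Evaluate f.
f(-2.0199, 2.7421) = 71.7579


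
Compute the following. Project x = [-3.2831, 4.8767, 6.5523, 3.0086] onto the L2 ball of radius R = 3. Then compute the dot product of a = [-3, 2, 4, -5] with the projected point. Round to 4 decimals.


Step 1: Compute ||x|| (intermediates to 6 decimals).
||x|| = sqrt((-3.2831)^2 + 4.8767^2 + 6.5523^2 + 3.0086^2) = 9.30297
Step 2: Project.
Since ||x|| > R, scale = R/||x|| = 3/9.30297 = 0.322478, proj(x) = scale * x
proj(x) = [-1.058728, 1.572628, 2.112973, 0.970207]
Step 3: Dot product.
a^T * proj(x) = -3*(-1.058728) + 2*1.572628 + 4*2.112973 - 5*0.970207 = 9.9223


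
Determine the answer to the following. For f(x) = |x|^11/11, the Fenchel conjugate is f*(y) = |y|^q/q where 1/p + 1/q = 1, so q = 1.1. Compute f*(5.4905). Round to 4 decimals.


The conjugate exponent q satisfies 1/p + 1/q = 1.
p = 11, so q = 11/(11 - 1) = 1.1
|y|^q = 5.4905^1.1 = 6.5099
f*(5.4905) = 6.5099 / 1.1 = 5.9181


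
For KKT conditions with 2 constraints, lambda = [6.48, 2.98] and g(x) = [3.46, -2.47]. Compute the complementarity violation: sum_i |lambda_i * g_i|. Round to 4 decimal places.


KKT complementary slackness check:
lambda_1 * g_1 = 6.48 * 3.46 = 22.4208
lambda_2 * g_2 = 2.98 * -2.47 = -7.3606
Total violation = 22.4208 + 7.3606 = 29.7814


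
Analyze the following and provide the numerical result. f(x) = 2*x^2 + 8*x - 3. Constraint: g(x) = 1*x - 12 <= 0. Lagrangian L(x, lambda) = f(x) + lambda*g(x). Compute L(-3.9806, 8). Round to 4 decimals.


Step 1: Evaluate f(x).
f(-3.9806) = 2*(-3.9806)^2 + 8*(-3.9806) - 3 = -3.1544
Step 2: Evaluate g(x).
g(-3.9806) = 1*-3.9806 - 12 = -15.9806
Step 3: Compute Lagrangian.
L = -3.1544 + 8*-15.9806 = -130.9992


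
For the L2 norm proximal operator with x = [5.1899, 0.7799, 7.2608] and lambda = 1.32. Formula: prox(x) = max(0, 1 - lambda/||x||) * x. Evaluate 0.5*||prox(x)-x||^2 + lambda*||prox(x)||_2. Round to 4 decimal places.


Step 1: Compute ||x||.
||x|| = 8.9589
Step 2: Compute scaling factor.
scale = max(0, 1 - 1.32/8.9589) = 0.8527
Step 3: prox(x) = [4.4252, 0.665, 6.191]
||prox(x)|| = 7.6389
Step 4: Proximal objective.
0.5*||prox-x||^2 = 0.8712
lambda*||prox|| = 10.0833
Total = 10.9546


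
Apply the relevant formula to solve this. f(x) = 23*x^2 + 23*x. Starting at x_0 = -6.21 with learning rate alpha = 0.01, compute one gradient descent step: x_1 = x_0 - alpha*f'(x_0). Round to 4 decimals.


We compute the gradient at x_0 and apply the update.
f'(x) = 46*x + 23
f'(-6.21) = 46*-6.21 + 23 = -262.66
x_1 = -6.21 - 0.01*-262.66 = -3.5834


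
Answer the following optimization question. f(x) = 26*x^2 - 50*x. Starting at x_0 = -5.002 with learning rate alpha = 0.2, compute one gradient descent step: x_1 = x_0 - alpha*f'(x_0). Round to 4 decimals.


We compute the gradient at x_0 and apply the update.
f'(x) = 52*x - 50
f'(-5.002) = 52*-5.002 - 50 = -310.104
x_1 = -5.002 - 0.2*-310.104 = 57.0188


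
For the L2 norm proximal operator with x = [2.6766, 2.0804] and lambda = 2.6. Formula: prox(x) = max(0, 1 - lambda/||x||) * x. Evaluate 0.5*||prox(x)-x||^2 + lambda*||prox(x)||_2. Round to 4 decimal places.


Step 1: Compute ||x||.
||x|| = 3.39
Step 2: Compute scaling factor.
scale = max(0, 1 - 2.6/3.39) = 0.233
Step 3: prox(x) = [0.6238, 0.4848]
||prox(x)|| = 0.79
Step 4: Proximal objective.
0.5*||prox-x||^2 = 3.38
lambda*||prox|| = 2.054
Total = 5.4341


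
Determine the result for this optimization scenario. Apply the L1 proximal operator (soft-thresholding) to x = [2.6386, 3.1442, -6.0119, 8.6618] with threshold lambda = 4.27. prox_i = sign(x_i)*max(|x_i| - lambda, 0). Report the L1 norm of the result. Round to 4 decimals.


Soft-thresholding with lambda = 4.27:
prox(2.6386) = sign(2.6386)*max(|2.6386| - 4.27, 0) = 0.0
prox(3.1442) = sign(3.1442)*max(|3.1442| - 4.27, 0) = 0.0
prox(-6.0119) = sign(-6.0119)*max(|-6.0119| - 4.27, 0) = -1.7419
prox(8.6618) = sign(8.6618)*max(|8.6618| - 4.27, 0) = 4.3918
prox(x) = [0.0, 0.0, -1.7419, 4.3918]
||prox(x)||_1 = 0.0 + 0.0 + 1.7419 + 4.3918 = 6.1337


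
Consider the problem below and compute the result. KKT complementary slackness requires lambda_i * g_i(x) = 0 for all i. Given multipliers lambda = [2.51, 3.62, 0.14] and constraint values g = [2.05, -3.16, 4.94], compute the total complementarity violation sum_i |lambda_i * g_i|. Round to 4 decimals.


KKT complementary slackness check:
lambda_1 * g_1 = 2.51 * 2.05 = 5.1455
lambda_2 * g_2 = 3.62 * -3.16 = -11.4392
lambda_3 * g_3 = 0.14 * 4.94 = 0.6916
Total violation = 5.1455 + 11.4392 + 0.6916 = 17.2763


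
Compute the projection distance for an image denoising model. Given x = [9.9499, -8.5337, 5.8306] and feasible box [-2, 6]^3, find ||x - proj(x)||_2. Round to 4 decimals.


Project each component onto [-2, 6].
clip(9.9499) = 6.0, clip(-8.5337) = -2.0, clip(5.8306) = 5.8306
Projection = [6.0, -2.0, 5.8306]
Squared diffs: [15.6017, 42.6892, 0.0]
Distance = sqrt(58.2909) = 7.6349


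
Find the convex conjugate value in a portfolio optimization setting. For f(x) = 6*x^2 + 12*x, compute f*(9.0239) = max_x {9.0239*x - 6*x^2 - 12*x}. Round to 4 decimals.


f*(y) = sup_x {y*x - a*x^2 - b*x} = sup_x {(y-b)*x - a*x^2}
FOC: (y - b) - 2a*x = 0 => x* = (y - b)/(2a)
x* = (9.0239 - 12)/(2*6) = -0.248
f*(9.0239) = (y-b)^2/(4a) = (9.0239 - 12)^2/(4*6)
= 8.8572/24 = 0.369


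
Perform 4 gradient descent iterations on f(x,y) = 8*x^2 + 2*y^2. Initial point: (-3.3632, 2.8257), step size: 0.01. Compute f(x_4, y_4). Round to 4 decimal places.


Gradient descent on f(x,y) = 8*x^2 + 2*y^2.
Starting point: (-3.3632, 2.8257), alpha = 0.01
Step 1: grad_x = 2*8*-3.3632 = -53.8112, grad_y = 2*2*2.8257 = 11.3028
  x_1 = -3.3632 - 0.01*-53.8112 = -2.8251
  y_1 = 2.8257 - 0.01*11.3028 = 2.7127
Step 2: grad_x = 2*8*-2.8251 = -45.2014, grad_y = 2*2*2.7127 = 10.8507
  x_2 = -2.8251 - 0.01*-45.2014 = -2.3731
  y_2 = 2.7127 - 0.01*10.8507 = 2.6042
Step 3: grad_x = 2*8*-2.3731 = -37.9692, grad_y = 2*2*2.6042 = 10.4167
  x_3 = -2.3731 - 0.01*-37.9692 = -1.9934
  y_3 = 2.6042 - 0.01*10.4167 = 2.5
Step 4: grad_x = 2*8*-1.9934 = -31.8941, grad_y = 2*2*2.5 = 10.0
  x_4 = -1.9934 - 0.01*-31.8941 = -1.6744
  y_4 = 2.5 - 0.01*10.0 = 2.4
f(-1.6744, 2.4) = 8*(-1.6744)^2 + 2*2.4^2 = 33.95


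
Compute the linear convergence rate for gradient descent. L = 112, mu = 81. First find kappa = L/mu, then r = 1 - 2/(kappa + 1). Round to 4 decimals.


Step 1: Compute the condition number.
kappa = L/mu = 112/81 = 1.3827
Step 2: Compute the convergence rate.
r = 1 - 2/(kappa + 1) = 1 - 2*mu/(L + mu) = (L - mu)/(L + mu) = 31/193 = 0.1606


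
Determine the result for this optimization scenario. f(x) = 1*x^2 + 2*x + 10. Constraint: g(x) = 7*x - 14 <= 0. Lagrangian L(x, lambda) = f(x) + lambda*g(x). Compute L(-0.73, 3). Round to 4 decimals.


Step 1: Evaluate f(x).
f(-0.73) = 1*(-0.73)^2 + 2*(-0.73) + 10 = 9.0729
Step 2: Evaluate g(x).
g(-0.73) = 7*-0.73 - 14 = -19.11
Step 3: Compute Lagrangian.
L = 9.0729 + 3*-19.11 = -48.2571


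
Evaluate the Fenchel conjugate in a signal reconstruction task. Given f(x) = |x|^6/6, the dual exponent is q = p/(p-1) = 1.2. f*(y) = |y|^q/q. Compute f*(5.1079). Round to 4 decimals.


The conjugate exponent q satisfies 1/p + 1/q = 1.
p = 6, so q = 6/(6 - 1) = 1.2
|y|^q = 5.1079^1.2 = 7.0777
f*(5.1079) = 7.0777 / 1.2 = 5.8981


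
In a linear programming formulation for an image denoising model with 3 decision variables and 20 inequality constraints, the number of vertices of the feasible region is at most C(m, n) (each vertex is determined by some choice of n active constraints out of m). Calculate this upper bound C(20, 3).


Each vertex corresponds to some choice of n active constraints out of m, so the number of vertices is at most C(m, n) = m! / (n!(m-n)!).
m = 20, n = 3
Numerator: 20 * 19 * 18
Denominator: 3! = 6
C(20, 3) = 1140


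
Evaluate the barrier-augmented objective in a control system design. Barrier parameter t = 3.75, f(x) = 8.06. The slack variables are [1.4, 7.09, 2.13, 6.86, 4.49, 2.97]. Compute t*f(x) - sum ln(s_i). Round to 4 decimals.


Step 1: Compute log-barrier.
ln values: [0.3365, 1.9587, 0.7561, 1.9257, 1.5019, 1.0886]
phi = -(0.3365 + 1.9587 + 0.7561 + 1.9257 + 1.5019 + 1.0886) = -7.5674
Step 2: Compute augmented objective.
t*f(x) = 3.75*8.06 = 30.225
Total = 30.225 - 7.5674 = 22.6576


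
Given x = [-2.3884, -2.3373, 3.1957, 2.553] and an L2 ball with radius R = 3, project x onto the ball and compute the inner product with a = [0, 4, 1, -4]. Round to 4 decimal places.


Step 1: Compute ||x|| (intermediates to 6 decimals).
||x|| = sqrt((-2.3884)^2 + (-2.3373)^2 + 3.1957^2 + 2.553^2) = 5.28183
Step 2: Project.
Since ||x|| > R, scale = R/||x|| = 3/5.28183 = 0.567985, proj(x) = scale * x
proj(x) = [-1.356575, -1.327551, 1.81511, 1.450066]
Step 3: Dot product.
a^T * proj(x) = 0*(-1.356575) + 4*(-1.327551) + 1*1.81511 - 4*1.450066 = -9.2954


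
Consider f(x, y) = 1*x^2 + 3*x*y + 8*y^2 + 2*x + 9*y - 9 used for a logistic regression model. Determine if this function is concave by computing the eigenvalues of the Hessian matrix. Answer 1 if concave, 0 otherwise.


The Hessian of f(x,y) = 1*x^2 + 3*x*y + 8*y^2 + 2*x + 9*y - 9 is:
H = [[2, 3], [3, 16]]
Trace = 2 + 16 = 18
Determinant = 2*16 - (3)^2 = 23
Discriminant = (18)^2 - 4*23 = 232.0
Eigenvalues: lambda_1 = 1.3842, lambda_2 = 16.6158
The function is not concave.

0


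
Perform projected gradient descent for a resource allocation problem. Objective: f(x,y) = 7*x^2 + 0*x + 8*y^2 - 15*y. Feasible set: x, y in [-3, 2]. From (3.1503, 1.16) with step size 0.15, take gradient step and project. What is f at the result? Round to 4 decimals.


Step 1: Compute gradient at (3.1503, 1.16).
grad_x = 2*7*3.1503 + 0 = 44.1042
grad_y = 2*8*1.16 - 15 = 3.56
Step 2: Gradient step.
x_raw = 3.1503 - 0.15*44.1042 = -3.4653
y_raw = 1.16 - 0.15*3.56 = 0.626
Step 3: Project onto [-3, 2].
x_proj = clip(-3.4653) = -3.0
y_proj = clip(0.626) = 0.626
Step 4: Evaluate f.
f(-3.0, 0.626) = 56.745


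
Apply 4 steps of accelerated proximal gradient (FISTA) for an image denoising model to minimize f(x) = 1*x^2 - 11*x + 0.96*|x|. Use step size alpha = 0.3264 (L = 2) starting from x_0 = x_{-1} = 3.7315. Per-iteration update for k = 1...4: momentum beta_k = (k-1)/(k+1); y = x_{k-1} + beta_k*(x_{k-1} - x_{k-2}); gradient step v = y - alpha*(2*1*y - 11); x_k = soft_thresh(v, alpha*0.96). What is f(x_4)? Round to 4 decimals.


FISTA on f(x) = 1*x^2 - 11*x + 0.96*|x|
L = 2, alpha = 0.3264
Iteration 1: beta = 0.0, y = 3.7315 + 0.0*(3.7315 - 3.7315) = 3.7315
  grad(y) = -3.537, v = y - alpha*grad = 4.886
  prox(v) = soft_thresh(4.886, 0.3133) = 4.5726
Iteration 2: beta = 0.3333, y = 4.5726 + 0.3333*(4.5726 - 3.7315) = 4.853
  grad(y) = -1.294, v = y - alpha*grad = 5.2754
  prox(v) = soft_thresh(5.2754, 0.3133) = 4.962
Iteration 3: beta = 0.5, y = 4.962 + 0.5*(4.962 - 4.5726) = 5.1567
  grad(y) = -0.6866, v = y - alpha*grad = 5.3808
  prox(v) = soft_thresh(5.3808, 0.3133) = 5.0675
Iteration 4: beta = 0.6, y = 5.0675 + 0.6*(5.0675 - 4.962) = 5.1307
  grad(y) = -0.7385, v = y - alpha*grad = 5.3718
  prox(v) = soft_thresh(5.3718, 0.3133) = 5.0584
f(x_4) = 1*5.0584^2 - 11*5.0584 + 0.96*|5.0584| = -25.1989


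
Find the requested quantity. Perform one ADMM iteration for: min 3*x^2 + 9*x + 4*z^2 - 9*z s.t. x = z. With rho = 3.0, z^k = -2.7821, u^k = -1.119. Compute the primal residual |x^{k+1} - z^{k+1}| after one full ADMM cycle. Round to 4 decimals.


ADMM iteration with rho = 3.0, z^k = -2.7821, u^k = -1.119
Step 1: x-update.
Minimize 3*x^2 + 9*x + (3.0/2)*(x + 2.7821 - 1.119)^2
FOC: (2*3 + 3.0)*x = -9 + 3.0*(-2.7821 + 1.119)
x^{k+1} = -1.5544
Step 2: z-update.
Minimize 4*z^2 - 9*z + (3.0/2)*(-1.5544 - z - 1.119)^2
FOC: (2*4 + 3.0)*z = 9 + 3.0*(-1.5544 - 1.119)
z^{k+1} = 0.0891
Step 3: u-update.
u^{k+1} = -1.119 - 1.5544 - 0.0891 = -2.7624
Step 4: Primal residual = |-1.5544 - 0.0891| = 1.6434


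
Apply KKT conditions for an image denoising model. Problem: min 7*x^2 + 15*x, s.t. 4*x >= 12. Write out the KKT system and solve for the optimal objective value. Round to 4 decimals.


Step 1: Try lambda = 0 (constraint inactive).
x_unc = -15/(2*7) = -1.0714
Check: 4*-1.0714 = -4.2856 < 12 -- violated!
Step 2: Constraint must be active: 4*x = 12
x* = 12/4 = 3.0
lambda = (2*7*3.0 + 15)/4 = 14.25
Step 3: Compute optimal value.
f(x*) = 7*3.0^2 + 15*3.0 = 108.0


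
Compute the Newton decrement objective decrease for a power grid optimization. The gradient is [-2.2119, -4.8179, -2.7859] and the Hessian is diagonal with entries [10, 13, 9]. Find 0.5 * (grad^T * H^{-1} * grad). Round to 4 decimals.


Step 1: H is diagonal, so H^(-1) * g = [-0.2212, -0.3706, -0.3095].
Step 2: g^T H^(-1) g = sum_i g_i^2 / H_ii
  = (-2.2119)^2/10 + (-4.8179)^2/13 + (-2.7859)^2/9
  = 0.4893 + 1.7856 + 0.8624 = 3.1372
Step 3: Objective decrease = 0.5 * g^T H^(-1) g = 1.5686


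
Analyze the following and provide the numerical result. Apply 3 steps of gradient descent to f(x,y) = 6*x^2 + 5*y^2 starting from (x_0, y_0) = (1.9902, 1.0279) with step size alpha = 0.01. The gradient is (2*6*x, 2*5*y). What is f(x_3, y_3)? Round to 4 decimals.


Gradient descent on f(x,y) = 6*x^2 + 5*y^2.
Starting point: (1.9902, 1.0279), alpha = 0.01
Step 1: grad_x = 2*6*1.9902 = 23.8824, grad_y = 2*5*1.0279 = 10.279
  x_1 = 1.9902 - 0.01*23.8824 = 1.7514
  y_1 = 1.0279 - 0.01*10.279 = 0.9251
Step 2: grad_x = 2*6*1.7514 = 21.0165, grad_y = 2*5*0.9251 = 9.2511
  x_2 = 1.7514 - 0.01*21.0165 = 1.5412
  y_2 = 0.9251 - 0.01*9.2511 = 0.8326
Step 3: grad_x = 2*6*1.5412 = 18.4945, grad_y = 2*5*0.8326 = 8.326
  x_3 = 1.5412 - 0.01*18.4945 = 1.3563
  y_3 = 0.8326 - 0.01*8.326 = 0.7493
f(1.3563, 0.7493) = 6*1.3563^2 + 5*0.7493^2 = 13.8443


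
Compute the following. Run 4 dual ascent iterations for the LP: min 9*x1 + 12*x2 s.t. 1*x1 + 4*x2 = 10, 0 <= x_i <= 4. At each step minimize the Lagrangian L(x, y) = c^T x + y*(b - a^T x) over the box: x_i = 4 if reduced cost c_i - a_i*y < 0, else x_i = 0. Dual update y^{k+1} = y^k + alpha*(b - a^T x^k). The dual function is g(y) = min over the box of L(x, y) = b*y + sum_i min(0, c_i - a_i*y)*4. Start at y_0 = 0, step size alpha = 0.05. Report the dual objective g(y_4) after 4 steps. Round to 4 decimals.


Dual ascent for LP: min 9*x1 + 12*x2, 1*x1 + 4*x2 = 10, 0 <= x_i <= 4
Step 1: y^k = 0.0, reduced costs: (9.0, 12.0)
  x^k = (0.0, 0.0), subgradient = b - a^T x = 10.0
  y^{k+1} = 0.0 + 0.05*10.0 = 0.5
Step 2: y^k = 0.5, reduced costs: (8.5, 10.0)
  x^k = (0.0, 0.0), subgradient = b - a^T x = 10.0
  y^{k+1} = 0.5 + 0.05*10.0 = 1.0
Step 3: y^k = 1.0, reduced costs: (8.0, 8.0)
  x^k = (0.0, 0.0), subgradient = b - a^T x = 10.0
  y^{k+1} = 1.0 + 0.05*10.0 = 1.5
Step 4: y^k = 1.5, reduced costs: (7.5, 6.0)
  x^k = (0.0, 0.0), subgradient = b - a^T x = 10.0
  y^{k+1} = 1.5 + 0.05*10.0 = 2.0
Dual objective at y_4 = 2.0: reduced costs (7.0, 4.0), box minimizer x = (0.0, 0.0)
g(y_4) = b*y + (c1 - a1*y)*x1 + (c2 - a2*y)*x2 = 10*2.0 + 7.0*0.0 + 4.0*0.0 = 20.0 + 0.0 + 0.0 = 20.0


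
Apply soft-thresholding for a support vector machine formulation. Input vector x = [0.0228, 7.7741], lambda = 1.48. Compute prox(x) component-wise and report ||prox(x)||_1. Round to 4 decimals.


Soft-thresholding with lambda = 1.48:
prox(0.0228) = sign(0.0228)*max(|0.0228| - 1.48, 0) = 0.0
prox(7.7741) = sign(7.7741)*max(|7.7741| - 1.48, 0) = 6.2941
prox(x) = [0.0, 6.2941]
||prox(x)||_1 = 0.0 + 6.2941 = 6.2941


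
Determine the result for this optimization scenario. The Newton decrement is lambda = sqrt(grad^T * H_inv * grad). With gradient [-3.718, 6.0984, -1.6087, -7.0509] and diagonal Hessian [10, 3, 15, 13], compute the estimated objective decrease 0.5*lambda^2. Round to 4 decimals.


Step 1: H is diagonal, so H^(-1) * g = [-0.3718, 2.0328, -0.1072, -0.5424].
Step 2: g^T H^(-1) g = sum_i g_i^2 / H_ii
  = (-3.718)^2/10 + (6.0984)^2/3 + (-1.6087)^2/15 + (-7.0509)^2/13
  = 1.3824 + 12.3968 + 0.1725 + 3.8242 = 17.776
Step 3: Objective decrease = 0.5 * g^T H^(-1) g = 8.888


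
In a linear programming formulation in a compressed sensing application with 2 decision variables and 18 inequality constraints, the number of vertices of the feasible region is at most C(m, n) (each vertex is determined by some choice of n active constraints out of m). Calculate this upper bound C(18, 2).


Each vertex corresponds to some choice of n active constraints out of m, so the number of vertices is at most C(m, n) = m! / (n!(m-n)!).
m = 18, n = 2
Numerator: 18 * 17
Denominator: 2! = 2
C(18, 2) = 153


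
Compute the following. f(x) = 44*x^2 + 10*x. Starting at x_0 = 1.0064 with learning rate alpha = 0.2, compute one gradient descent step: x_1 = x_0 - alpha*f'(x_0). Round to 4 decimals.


We compute the gradient at x_0 and apply the update.
f'(x) = 88*x + 10
f'(1.0064) = 88*1.0064 + 10 = 98.5632
x_1 = 1.0064 - 0.2*98.5632 = -18.7062


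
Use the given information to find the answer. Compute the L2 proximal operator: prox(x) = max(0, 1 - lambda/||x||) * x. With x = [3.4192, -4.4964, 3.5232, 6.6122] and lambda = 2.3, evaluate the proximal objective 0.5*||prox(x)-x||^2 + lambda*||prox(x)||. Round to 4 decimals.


Step 1: Compute ||x||.
||x|| = 9.3831
Step 2: Compute scaling factor.
scale = max(0, 1 - 2.3/9.3831) = 0.7549
Step 3: prox(x) = [2.5811, -3.3942, 2.6596, 4.9914]
||prox(x)|| = 7.0831
Step 4: Proximal objective.
0.5*||prox-x||^2 = 2.645
lambda*||prox|| = 16.2911
Total = 18.9361


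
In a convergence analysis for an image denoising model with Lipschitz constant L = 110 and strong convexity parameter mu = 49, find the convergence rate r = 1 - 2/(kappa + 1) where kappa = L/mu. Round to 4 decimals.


Step 1: Compute the condition number.
kappa = L/mu = 110/49 = 2.2449
Step 2: Compute the convergence rate.
r = 1 - 2/(kappa + 1) = 1 - 2*mu/(L + mu) = (L - mu)/(L + mu) = 61/159 = 0.3836


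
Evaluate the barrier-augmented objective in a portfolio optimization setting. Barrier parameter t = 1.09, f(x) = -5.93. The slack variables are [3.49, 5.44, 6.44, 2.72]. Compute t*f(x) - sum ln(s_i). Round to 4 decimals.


Step 1: Compute log-barrier.
ln values: [1.2499, 1.6938, 1.8625, 1.0006]
phi = -(1.2499 + 1.6938 + 1.8625 + 1.0006) = -5.8068
Step 2: Compute augmented objective.
t*f(x) = 1.09*-5.93 = -6.4637
Total = -6.4637 - 5.8068 = -12.2705


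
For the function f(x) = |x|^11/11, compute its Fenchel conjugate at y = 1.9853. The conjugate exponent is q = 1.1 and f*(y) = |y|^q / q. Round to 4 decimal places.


The conjugate exponent q satisfies 1/p + 1/q = 1.
p = 11, so q = 11/(11 - 1) = 1.1
|y|^q = 1.9853^1.1 = 2.1262
f*(1.9853) = 2.1262 / 1.1 = 1.9329


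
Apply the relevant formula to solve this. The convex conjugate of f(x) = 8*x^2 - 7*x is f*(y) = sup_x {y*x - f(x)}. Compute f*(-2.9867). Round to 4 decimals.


f*(y) = sup_x {y*x - a*x^2 - b*x} = sup_x {(y-b)*x - a*x^2}
FOC: (y - b) - 2a*x = 0 => x* = (y - b)/(2a)
x* = (-2.9867 + 7)/(2*8) = 0.2508
f*(-2.9867) = (y-b)^2/(4a) = (-2.9867 + 7)^2/(4*8)
= 16.1066/32 = 0.5033


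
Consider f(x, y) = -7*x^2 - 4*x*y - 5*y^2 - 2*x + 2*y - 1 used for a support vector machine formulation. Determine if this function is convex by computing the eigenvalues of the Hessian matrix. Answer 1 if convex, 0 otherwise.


The Hessian of f(x,y) = -7*x^2 - 4*x*y - 5*y^2 - 2*x + 2*y - 1 is:
H = [[-14, -4], [-4, -10]]
Trace = -14 - 10 = -24
Determinant = -14*-10 - (-4)^2 = 124
Discriminant = (-24)^2 - 4*124 = 80.0
Eigenvalues: lambda_1 = -16.4721, lambda_2 = -7.5279
The function is not convex.

0
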